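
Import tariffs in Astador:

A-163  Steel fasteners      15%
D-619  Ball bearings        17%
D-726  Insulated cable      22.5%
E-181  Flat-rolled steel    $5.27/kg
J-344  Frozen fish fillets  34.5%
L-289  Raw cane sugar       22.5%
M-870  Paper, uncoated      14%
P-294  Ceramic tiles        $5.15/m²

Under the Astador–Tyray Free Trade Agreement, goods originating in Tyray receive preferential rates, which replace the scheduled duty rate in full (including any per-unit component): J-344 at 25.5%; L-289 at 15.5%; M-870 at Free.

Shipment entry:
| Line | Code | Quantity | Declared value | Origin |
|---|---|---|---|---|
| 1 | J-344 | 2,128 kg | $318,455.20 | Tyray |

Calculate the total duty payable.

Line 1 (J-344, Tyray, 2,128 kg, $318,455.20):
Base rate for J-344 is 34.5%.
Origin Tyray qualifies under the Astador–Tyray agreement and J-344 is covered: preferential rate 25.5% applies instead.
Duty = $318,455.20 × 25.5% = $81,206.08.

$81,206.08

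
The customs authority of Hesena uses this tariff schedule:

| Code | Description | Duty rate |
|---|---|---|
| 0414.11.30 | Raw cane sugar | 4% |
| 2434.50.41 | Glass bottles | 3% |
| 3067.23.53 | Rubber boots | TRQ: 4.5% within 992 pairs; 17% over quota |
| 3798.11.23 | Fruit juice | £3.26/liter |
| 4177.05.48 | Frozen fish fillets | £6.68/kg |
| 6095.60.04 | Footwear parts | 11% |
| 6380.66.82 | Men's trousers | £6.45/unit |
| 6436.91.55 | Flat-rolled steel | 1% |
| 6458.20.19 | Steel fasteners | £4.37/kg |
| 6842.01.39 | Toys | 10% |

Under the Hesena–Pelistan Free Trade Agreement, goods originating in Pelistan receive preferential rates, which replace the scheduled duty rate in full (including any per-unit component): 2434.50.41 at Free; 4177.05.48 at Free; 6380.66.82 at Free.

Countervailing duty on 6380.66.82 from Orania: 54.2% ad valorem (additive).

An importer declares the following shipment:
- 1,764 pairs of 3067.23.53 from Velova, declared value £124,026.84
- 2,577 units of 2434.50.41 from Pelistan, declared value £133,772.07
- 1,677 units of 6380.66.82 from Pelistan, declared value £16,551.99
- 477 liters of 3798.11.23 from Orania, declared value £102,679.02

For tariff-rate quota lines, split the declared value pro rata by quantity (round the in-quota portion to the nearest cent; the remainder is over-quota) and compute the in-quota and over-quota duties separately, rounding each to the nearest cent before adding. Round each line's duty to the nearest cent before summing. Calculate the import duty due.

£13,921.14

Line 1 (3067.23.53, Velova, 1,764 pairs, £124,026.84):
Code 3067.23.53 is under a tariff-rate quota (threshold 992 pairs). In-quota: 992 pairs at 4.5%; over-quota: 772 pairs at 17%.
Pro-rata value split: in-quota = £124,026.84 × 992/1,764 = £69,747.52; over-quota = £124,026.84 − £69,747.52 = £54,279.32.
In-quota duty = £69,747.52 × 4.5% = £3,138.64. Over-quota duty = £54,279.32 × 17% = £9,227.48.
Line duty = £3,138.64 + £9,227.48 = £12,366.12.
Line 2 (2434.50.41, Pelistan, 2,577 units, £133,772.07):
Base rate for 2434.50.41 is 3%.
Origin Pelistan qualifies under the Hesena–Pelistan agreement and 2434.50.41 is covered: preferential rate Free applies instead.
Duty = £133,772.07 × 0% = £0.00.
Line 3 (6380.66.82, Pelistan, 1,677 units, £16,551.99):
Base rate for 6380.66.82 is £6.45/unit.
Origin Pelistan qualifies under the Hesena–Pelistan agreement and 6380.66.82 is covered: preferential rate Free applies instead.
The additional-duty order on 6380.66.82 targets Orania, not Pelistan; it does not apply.
Duty = £16,551.99 × 0% = £0.00.
Line 4 (3798.11.23, Orania, 477 liters, £102,679.02):
Base rate for 3798.11.23 is £3.26/liter.
Duty = 477 × £3.26 = £1,555.02.
Total = £12,366.12 + £0.00 + £0.00 + £1,555.02 = £13,921.14.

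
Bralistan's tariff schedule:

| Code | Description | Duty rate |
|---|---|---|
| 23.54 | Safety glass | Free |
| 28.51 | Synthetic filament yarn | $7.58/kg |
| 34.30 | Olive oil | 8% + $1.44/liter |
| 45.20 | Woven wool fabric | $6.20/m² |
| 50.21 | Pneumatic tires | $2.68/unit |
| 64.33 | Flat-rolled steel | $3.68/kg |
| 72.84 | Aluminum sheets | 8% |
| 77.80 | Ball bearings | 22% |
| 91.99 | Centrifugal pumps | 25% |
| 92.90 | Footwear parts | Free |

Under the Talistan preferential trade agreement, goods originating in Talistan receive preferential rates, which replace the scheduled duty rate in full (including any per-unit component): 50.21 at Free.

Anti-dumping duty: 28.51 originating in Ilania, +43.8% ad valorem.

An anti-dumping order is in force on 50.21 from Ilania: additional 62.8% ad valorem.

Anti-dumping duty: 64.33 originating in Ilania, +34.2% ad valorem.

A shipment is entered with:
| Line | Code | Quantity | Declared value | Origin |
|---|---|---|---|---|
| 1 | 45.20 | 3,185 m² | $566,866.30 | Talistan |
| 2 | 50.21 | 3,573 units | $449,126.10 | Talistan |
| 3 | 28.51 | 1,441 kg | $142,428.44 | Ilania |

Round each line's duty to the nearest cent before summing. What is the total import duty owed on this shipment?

Line 1 (45.20, Talistan, 3,185 m², $566,866.30):
Base rate for 45.20 is $6.20/m².
Origin Talistan is the FTA partner but 45.20 is not on the preference list; base rate stands.
Duty = 3,185 × $6.20 = $19,747.00.
Line 2 (50.21, Talistan, 3,573 units, $449,126.10):
Base rate for 50.21 is $2.68/unit.
Origin Talistan qualifies under the Bralistan–Talistan agreement and 50.21 is covered: preferential rate Free applies instead.
The additional-duty order on 50.21 targets Ilania, not Talistan; it does not apply.
Duty = $449,126.10 × 0% = $0.00.
Line 3 (28.51, Ilania, 1,441 kg, $142,428.44):
Base rate for 28.51 is $7.58/kg.
Additional duty on 28.51 from Ilania: +43.8% ad valorem. Applied ad valorem rate = 43.8%.
Duty = $142,428.44 × 43.8% + 1,441 × $7.58 = $73,306.44.
Total = $19,747.00 + $0.00 + $73,306.44 = $93,053.44.

$93,053.44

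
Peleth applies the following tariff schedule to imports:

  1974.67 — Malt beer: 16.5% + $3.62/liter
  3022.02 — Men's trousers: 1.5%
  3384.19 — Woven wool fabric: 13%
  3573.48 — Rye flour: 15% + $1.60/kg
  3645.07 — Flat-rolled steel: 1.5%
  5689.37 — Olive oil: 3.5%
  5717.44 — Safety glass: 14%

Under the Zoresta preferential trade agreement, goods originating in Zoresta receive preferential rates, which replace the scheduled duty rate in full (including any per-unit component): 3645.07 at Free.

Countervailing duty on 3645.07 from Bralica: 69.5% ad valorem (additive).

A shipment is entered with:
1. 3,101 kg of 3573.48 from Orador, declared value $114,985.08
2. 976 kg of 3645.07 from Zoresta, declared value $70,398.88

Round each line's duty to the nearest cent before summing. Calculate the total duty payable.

Line 1 (3573.48, Orador, 3,101 kg, $114,985.08):
Base rate for 3573.48 is 15% + $1.60/kg.
Duty = $114,985.08 × 15% + 3,101 × $1.60 = $22,209.36.
Line 2 (3645.07, Zoresta, 976 kg, $70,398.88):
Base rate for 3645.07 is 1.5%.
Origin Zoresta qualifies under the Peleth–Zoresta agreement and 3645.07 is covered: preferential rate Free applies instead.
The additional-duty order on 3645.07 targets Bralica, not Zoresta; it does not apply.
Duty = $70,398.88 × 0% = $0.00.
Total = $22,209.36 + $0.00 = $22,209.36.

$22,209.36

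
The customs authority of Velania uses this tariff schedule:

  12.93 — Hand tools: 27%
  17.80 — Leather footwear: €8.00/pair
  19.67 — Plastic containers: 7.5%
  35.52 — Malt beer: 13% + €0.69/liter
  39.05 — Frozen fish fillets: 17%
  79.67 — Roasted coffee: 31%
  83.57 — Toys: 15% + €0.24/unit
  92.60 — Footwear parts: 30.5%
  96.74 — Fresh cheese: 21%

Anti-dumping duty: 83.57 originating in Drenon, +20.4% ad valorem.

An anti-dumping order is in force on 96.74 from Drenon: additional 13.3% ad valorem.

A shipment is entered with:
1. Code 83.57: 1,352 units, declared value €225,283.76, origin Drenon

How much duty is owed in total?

Line 1 (83.57, Drenon, 1,352 units, €225,283.76):
Base rate for 83.57 is 15% + €0.24/unit.
Additional duty on 83.57 from Drenon: +20.4%. Applied ad valorem rate: 15% + 20.4% = 35.4%.
Duty = €225,283.76 × 35.4% + 1,352 × €0.24 = €80,074.93.

€80,074.93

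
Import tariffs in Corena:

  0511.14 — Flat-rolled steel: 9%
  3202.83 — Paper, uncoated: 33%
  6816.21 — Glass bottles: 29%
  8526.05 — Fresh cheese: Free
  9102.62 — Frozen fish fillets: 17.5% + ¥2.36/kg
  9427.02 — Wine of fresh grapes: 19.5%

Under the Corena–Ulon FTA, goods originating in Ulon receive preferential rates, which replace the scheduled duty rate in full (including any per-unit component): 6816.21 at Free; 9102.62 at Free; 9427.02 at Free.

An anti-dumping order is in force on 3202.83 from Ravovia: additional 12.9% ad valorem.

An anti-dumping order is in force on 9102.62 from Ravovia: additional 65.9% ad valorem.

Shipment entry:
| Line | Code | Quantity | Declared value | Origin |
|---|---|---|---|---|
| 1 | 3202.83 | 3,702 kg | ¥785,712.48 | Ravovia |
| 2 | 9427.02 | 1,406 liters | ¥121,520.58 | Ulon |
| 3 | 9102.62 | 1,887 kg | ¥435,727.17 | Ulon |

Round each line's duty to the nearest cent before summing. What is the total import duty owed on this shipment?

Line 1 (3202.83, Ravovia, 3,702 kg, ¥785,712.48):
Base rate for 3202.83 is 33%.
Additional duty on 3202.83 from Ravovia: +12.9%. Applied ad valorem rate: 33% + 12.9% = 45.9%.
Duty = ¥785,712.48 × 45.9% = ¥360,642.03.
Line 2 (9427.02, Ulon, 1,406 liters, ¥121,520.58):
Base rate for 9427.02 is 19.5%.
Origin Ulon qualifies under the Corena–Ulon agreement and 9427.02 is covered: preferential rate Free applies instead.
Duty = ¥121,520.58 × 0% = ¥0.00.
Line 3 (9102.62, Ulon, 1,887 kg, ¥435,727.17):
Base rate for 9102.62 is 17.5% + ¥2.36/kg.
Origin Ulon qualifies under the Corena–Ulon agreement and 9102.62 is covered: preferential rate Free applies instead.
The additional-duty order on 9102.62 targets Ravovia, not Ulon; it does not apply.
Duty = ¥435,727.17 × 0% = ¥0.00.
Total = ¥360,642.03 + ¥0.00 + ¥0.00 = ¥360,642.03.

¥360,642.03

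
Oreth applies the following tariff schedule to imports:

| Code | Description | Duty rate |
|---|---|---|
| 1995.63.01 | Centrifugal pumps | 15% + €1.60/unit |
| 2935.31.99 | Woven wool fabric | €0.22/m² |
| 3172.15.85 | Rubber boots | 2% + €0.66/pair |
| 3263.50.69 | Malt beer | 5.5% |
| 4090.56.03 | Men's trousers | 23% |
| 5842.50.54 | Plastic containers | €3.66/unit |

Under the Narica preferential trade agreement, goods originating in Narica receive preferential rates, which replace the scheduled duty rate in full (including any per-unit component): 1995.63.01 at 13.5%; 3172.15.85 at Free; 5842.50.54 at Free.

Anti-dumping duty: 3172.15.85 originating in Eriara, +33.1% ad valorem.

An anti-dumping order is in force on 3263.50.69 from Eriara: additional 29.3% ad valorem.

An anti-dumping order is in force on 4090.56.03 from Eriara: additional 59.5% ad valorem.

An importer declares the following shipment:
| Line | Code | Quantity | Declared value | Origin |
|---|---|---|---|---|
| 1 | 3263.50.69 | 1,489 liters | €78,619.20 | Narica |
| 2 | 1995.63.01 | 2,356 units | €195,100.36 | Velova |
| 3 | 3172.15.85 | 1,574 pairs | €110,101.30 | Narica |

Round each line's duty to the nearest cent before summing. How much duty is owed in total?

€37,358.71

Line 1 (3263.50.69, Narica, 1,489 liters, €78,619.20):
Base rate for 3263.50.69 is 5.5%.
Origin Narica is the FTA partner but 3263.50.69 is not on the preference list; base rate stands.
The additional-duty order on 3263.50.69 targets Eriara, not Narica; it does not apply.
Duty = €78,619.20 × 5.5% = €4,324.06.
Line 2 (1995.63.01, Velova, 2,356 units, €195,100.36):
Base rate for 1995.63.01 is 15% + €1.60/unit.
1995.63.01 has an FTA preferential rate, but origin Velova is not Narica; base rate stands.
Duty = €195,100.36 × 15% + 2,356 × €1.60 = €33,034.65.
Line 3 (3172.15.85, Narica, 1,574 pairs, €110,101.30):
Base rate for 3172.15.85 is 2% + €0.66/pair.
Origin Narica qualifies under the Oreth–Narica agreement and 3172.15.85 is covered: preferential rate Free applies instead.
The additional-duty order on 3172.15.85 targets Eriara, not Narica; it does not apply.
Duty = €110,101.30 × 0% = €0.00.
Total = €4,324.06 + €33,034.65 + €0.00 = €37,358.71.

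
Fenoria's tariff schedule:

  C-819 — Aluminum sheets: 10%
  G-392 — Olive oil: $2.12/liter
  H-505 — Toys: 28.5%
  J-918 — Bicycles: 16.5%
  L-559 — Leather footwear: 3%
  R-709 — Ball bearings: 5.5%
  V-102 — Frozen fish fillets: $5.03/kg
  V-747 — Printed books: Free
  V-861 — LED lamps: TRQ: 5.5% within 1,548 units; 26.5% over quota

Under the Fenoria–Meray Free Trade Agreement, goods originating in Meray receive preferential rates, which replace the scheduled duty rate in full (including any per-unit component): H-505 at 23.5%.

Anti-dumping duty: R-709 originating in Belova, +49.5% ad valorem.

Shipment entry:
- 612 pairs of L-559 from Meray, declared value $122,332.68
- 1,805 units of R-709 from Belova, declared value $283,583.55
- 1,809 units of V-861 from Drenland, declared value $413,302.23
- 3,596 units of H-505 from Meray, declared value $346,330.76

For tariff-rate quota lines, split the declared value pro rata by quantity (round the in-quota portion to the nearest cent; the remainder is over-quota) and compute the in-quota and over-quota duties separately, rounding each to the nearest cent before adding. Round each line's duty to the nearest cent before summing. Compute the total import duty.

$276,282.73

Line 1 (L-559, Meray, 612 pairs, $122,332.68):
Base rate for L-559 is 3%.
Origin Meray is the FTA partner but L-559 is not on the preference list; base rate stands.
Duty = $122,332.68 × 3% = $3,669.98.
Line 2 (R-709, Belova, 1,805 units, $283,583.55):
Base rate for R-709 is 5.5%.
Additional duty on R-709 from Belova: +49.5%. Applied ad valorem rate: 5.5% + 49.5% = 55%.
Duty = $283,583.55 × 55% = $155,970.95.
Line 3 (V-861, Drenland, 1,809 units, $413,302.23):
Code V-861 is under a tariff-rate quota (threshold 1,548 units). In-quota: 1,548 units at 5.5%; over-quota: 261 units at 26.5%.
Pro-rata value split: in-quota = $413,302.23 × 1,548/1,809 = $353,671.56; over-quota = $413,302.23 − $353,671.56 = $59,630.67.
In-quota duty = $353,671.56 × 5.5% = $19,451.94. Over-quota duty = $59,630.67 × 26.5% = $15,802.13.
Line duty = $19,451.94 + $15,802.13 = $35,254.07.
Line 4 (H-505, Meray, 3,596 units, $346,330.76):
Base rate for H-505 is 28.5%.
Origin Meray qualifies under the Fenoria–Meray agreement and H-505 is covered: preferential rate 23.5% applies instead.
Duty = $346,330.76 × 23.5% = $81,387.73.
Total = $3,669.98 + $155,970.95 + $35,254.07 + $81,387.73 = $276,282.73.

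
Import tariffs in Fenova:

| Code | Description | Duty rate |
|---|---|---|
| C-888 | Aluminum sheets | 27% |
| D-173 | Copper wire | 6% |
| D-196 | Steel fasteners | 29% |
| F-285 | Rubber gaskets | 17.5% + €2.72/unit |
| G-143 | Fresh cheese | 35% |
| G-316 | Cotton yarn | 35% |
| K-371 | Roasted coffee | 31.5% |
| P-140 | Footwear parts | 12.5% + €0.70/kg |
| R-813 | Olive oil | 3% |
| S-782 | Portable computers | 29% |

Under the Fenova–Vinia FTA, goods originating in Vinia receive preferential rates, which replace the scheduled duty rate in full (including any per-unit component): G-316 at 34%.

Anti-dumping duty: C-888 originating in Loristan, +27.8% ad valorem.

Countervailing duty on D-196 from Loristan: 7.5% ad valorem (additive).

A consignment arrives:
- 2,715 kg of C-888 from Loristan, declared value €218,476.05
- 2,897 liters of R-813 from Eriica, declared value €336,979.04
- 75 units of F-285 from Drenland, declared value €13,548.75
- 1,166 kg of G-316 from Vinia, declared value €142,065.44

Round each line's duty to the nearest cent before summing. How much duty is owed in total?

€180,711.53

Line 1 (C-888, Loristan, 2,715 kg, €218,476.05):
Base rate for C-888 is 27%.
Additional duty on C-888 from Loristan: +27.8%. Applied ad valorem rate: 27% + 27.8% = 54.8%.
Duty = €218,476.05 × 54.8% = €119,724.88.
Line 2 (R-813, Eriica, 2,897 liters, €336,979.04):
Base rate for R-813 is 3%.
Duty = €336,979.04 × 3% = €10,109.37.
Line 3 (F-285, Drenland, 75 units, €13,548.75):
Base rate for F-285 is 17.5% + €2.72/unit.
Duty = €13,548.75 × 17.5% + 75 × €2.72 = €2,575.03.
Line 4 (G-316, Vinia, 1,166 kg, €142,065.44):
Base rate for G-316 is 35%.
Origin Vinia qualifies under the Fenova–Vinia agreement and G-316 is covered: preferential rate 34% applies instead.
Duty = €142,065.44 × 34% = €48,302.25.
Total = €119,724.88 + €10,109.37 + €2,575.03 + €48,302.25 = €180,711.53.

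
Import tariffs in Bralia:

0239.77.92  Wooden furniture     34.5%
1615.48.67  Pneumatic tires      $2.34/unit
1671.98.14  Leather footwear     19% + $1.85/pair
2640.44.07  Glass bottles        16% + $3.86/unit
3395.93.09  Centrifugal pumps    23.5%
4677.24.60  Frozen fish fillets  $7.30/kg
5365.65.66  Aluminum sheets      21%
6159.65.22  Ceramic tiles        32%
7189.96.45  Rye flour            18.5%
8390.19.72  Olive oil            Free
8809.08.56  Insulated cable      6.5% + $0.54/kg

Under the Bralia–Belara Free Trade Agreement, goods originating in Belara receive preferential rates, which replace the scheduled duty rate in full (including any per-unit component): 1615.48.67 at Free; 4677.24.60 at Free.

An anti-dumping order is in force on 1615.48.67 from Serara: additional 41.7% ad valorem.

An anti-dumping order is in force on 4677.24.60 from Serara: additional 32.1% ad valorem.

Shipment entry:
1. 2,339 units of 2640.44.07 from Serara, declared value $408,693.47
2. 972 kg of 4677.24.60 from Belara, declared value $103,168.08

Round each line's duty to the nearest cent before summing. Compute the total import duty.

Line 1 (2640.44.07, Serara, 2,339 units, $408,693.47):
Base rate for 2640.44.07 is 16% + $3.86/unit.
Duty = $408,693.47 × 16% + 2,339 × $3.86 = $74,419.50.
Line 2 (4677.24.60, Belara, 972 kg, $103,168.08):
Base rate for 4677.24.60 is $7.30/kg.
Origin Belara qualifies under the Bralia–Belara agreement and 4677.24.60 is covered: preferential rate Free applies instead.
The additional-duty order on 4677.24.60 targets Serara, not Belara; it does not apply.
Duty = $103,168.08 × 0% = $0.00.
Total = $74,419.50 + $0.00 = $74,419.50.

$74,419.50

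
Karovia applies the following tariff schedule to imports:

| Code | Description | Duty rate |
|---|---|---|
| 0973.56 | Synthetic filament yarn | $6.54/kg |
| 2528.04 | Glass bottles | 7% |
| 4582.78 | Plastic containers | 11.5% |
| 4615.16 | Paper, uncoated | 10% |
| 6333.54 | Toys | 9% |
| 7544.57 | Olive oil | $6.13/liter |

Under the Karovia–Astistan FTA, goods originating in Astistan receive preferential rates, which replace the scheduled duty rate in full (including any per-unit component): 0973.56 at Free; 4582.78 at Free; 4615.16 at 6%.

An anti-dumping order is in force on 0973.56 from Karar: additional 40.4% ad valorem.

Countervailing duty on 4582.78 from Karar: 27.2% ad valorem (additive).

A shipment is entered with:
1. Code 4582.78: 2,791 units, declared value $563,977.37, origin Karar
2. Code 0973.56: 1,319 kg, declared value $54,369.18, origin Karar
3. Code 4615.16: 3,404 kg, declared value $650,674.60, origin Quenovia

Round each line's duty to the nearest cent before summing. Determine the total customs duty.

$313,918.11

Line 1 (4582.78, Karar, 2,791 units, $563,977.37):
Base rate for 4582.78 is 11.5%.
4582.78 has an FTA preferential rate, but origin Karar is not Astistan; base rate stands.
Additional duty on 4582.78 from Karar: +27.2%. Applied ad valorem rate: 11.5% + 27.2% = 38.7%.
Duty = $563,977.37 × 38.7% = $218,259.24.
Line 2 (0973.56, Karar, 1,319 kg, $54,369.18):
Base rate for 0973.56 is $6.54/kg.
0973.56 has an FTA preferential rate, but origin Karar is not Astistan; base rate stands.
Additional duty on 0973.56 from Karar: +40.4% ad valorem. Applied ad valorem rate = 40.4%.
Duty = $54,369.18 × 40.4% + 1,319 × $6.54 = $30,591.41.
Line 3 (4615.16, Quenovia, 3,404 kg, $650,674.60):
Base rate for 4615.16 is 10%.
4615.16 has an FTA preferential rate, but origin Quenovia is not Astistan; base rate stands.
Duty = $650,674.60 × 10% = $65,067.46.
Total = $218,259.24 + $30,591.41 + $65,067.46 = $313,918.11.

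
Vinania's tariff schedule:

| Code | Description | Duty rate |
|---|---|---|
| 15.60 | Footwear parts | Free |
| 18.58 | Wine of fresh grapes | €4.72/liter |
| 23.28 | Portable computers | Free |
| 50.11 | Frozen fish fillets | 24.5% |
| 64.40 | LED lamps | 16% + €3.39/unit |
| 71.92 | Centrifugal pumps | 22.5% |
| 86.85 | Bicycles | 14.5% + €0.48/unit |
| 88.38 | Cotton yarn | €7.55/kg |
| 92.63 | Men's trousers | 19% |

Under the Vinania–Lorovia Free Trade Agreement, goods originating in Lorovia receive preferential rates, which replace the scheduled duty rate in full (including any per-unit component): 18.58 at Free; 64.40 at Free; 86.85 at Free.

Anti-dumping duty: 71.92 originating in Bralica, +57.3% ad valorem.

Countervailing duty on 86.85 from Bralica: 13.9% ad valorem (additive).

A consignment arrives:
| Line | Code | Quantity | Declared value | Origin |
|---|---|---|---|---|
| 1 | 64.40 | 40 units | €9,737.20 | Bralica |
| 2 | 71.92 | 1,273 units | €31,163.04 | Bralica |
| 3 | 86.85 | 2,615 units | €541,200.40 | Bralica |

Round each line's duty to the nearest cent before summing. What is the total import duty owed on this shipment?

Line 1 (64.40, Bralica, 40 units, €9,737.20):
Base rate for 64.40 is 16% + €3.39/unit.
64.40 has an FTA preferential rate, but origin Bralica is not Lorovia; base rate stands.
Duty = €9,737.20 × 16% + 40 × €3.39 = €1,693.55.
Line 2 (71.92, Bralica, 1,273 units, €31,163.04):
Base rate for 71.92 is 22.5%.
Additional duty on 71.92 from Bralica: +57.3%. Applied ad valorem rate: 22.5% + 57.3% = 79.8%.
Duty = €31,163.04 × 79.8% = €24,868.11.
Line 3 (86.85, Bralica, 2,615 units, €541,200.40):
Base rate for 86.85 is 14.5% + €0.48/unit.
86.85 has an FTA preferential rate, but origin Bralica is not Lorovia; base rate stands.
Additional duty on 86.85 from Bralica: +13.9%. Applied ad valorem rate: 14.5% + 13.9% = 28.4%.
Duty = €541,200.40 × 28.4% + 2,615 × €0.48 = €154,956.11.
Total = €1,693.55 + €24,868.11 + €154,956.11 = €181,517.77.

€181,517.77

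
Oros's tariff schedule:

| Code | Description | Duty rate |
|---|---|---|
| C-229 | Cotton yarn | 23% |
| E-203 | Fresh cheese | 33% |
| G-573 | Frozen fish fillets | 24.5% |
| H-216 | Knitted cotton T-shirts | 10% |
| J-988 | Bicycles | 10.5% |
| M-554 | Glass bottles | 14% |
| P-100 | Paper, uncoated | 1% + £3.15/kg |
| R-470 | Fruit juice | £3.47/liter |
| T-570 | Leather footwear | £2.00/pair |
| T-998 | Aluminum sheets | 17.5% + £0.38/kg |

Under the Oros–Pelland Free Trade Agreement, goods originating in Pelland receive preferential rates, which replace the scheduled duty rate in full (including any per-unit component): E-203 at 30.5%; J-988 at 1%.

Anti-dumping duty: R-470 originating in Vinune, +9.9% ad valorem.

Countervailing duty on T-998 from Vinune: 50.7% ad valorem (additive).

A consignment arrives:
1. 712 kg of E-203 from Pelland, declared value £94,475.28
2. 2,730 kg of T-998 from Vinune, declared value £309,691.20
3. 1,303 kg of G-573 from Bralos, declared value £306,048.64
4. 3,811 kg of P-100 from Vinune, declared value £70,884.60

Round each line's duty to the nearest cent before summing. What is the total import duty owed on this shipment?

Line 1 (E-203, Pelland, 712 kg, £94,475.28):
Base rate for E-203 is 33%.
Origin Pelland qualifies under the Oros–Pelland agreement and E-203 is covered: preferential rate 30.5% applies instead.
Duty = £94,475.28 × 30.5% = £28,814.96.
Line 2 (T-998, Vinune, 2,730 kg, £309,691.20):
Base rate for T-998 is 17.5% + £0.38/kg.
Additional duty on T-998 from Vinune: +50.7%. Applied ad valorem rate: 17.5% + 50.7% = 68.2%.
Duty = £309,691.20 × 68.2% + 2,730 × £0.38 = £212,246.80.
Line 3 (G-573, Bralos, 1,303 kg, £306,048.64):
Base rate for G-573 is 24.5%.
Duty = £306,048.64 × 24.5% = £74,981.92.
Line 4 (P-100, Vinune, 3,811 kg, £70,884.60):
Base rate for P-100 is 1% + £3.15/kg.
Duty = £70,884.60 × 1% + 3,811 × £3.15 = £12,713.50.
Total = £28,814.96 + £212,246.80 + £74,981.92 + £12,713.50 = £328,757.18.

£328,757.18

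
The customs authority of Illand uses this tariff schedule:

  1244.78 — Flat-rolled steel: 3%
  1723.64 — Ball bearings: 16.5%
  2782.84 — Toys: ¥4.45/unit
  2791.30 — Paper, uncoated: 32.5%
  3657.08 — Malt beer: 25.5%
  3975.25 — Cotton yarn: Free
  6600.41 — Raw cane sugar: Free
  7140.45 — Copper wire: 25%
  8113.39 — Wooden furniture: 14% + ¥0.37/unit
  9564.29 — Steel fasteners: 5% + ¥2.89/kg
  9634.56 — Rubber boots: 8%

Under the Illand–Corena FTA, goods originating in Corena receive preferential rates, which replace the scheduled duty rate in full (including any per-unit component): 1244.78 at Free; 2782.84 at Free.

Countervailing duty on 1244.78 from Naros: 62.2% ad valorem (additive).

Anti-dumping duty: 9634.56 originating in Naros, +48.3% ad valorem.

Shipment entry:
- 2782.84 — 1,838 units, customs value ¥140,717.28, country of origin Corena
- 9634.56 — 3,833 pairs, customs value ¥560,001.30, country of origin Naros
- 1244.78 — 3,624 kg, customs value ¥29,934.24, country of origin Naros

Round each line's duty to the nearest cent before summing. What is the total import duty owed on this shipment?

Line 1 (2782.84, Corena, 1,838 units, ¥140,717.28):
Base rate for 2782.84 is ¥4.45/unit.
Origin Corena qualifies under the Illand–Corena agreement and 2782.84 is covered: preferential rate Free applies instead.
Duty = ¥140,717.28 × 0% = ¥0.00.
Line 2 (9634.56, Naros, 3,833 pairs, ¥560,001.30):
Base rate for 9634.56 is 8%.
Additional duty on 9634.56 from Naros: +48.3%. Applied ad valorem rate: 8% + 48.3% = 56.3%.
Duty = ¥560,001.30 × 56.3% = ¥315,280.73.
Line 3 (1244.78, Naros, 3,624 kg, ¥29,934.24):
Base rate for 1244.78 is 3%.
1244.78 has an FTA preferential rate, but origin Naros is not Corena; base rate stands.
Additional duty on 1244.78 from Naros: +62.2%. Applied ad valorem rate: 3% + 62.2% = 65.2%.
Duty = ¥29,934.24 × 65.2% = ¥19,517.12.
Total = ¥0.00 + ¥315,280.73 + ¥19,517.12 = ¥334,797.85.

¥334,797.85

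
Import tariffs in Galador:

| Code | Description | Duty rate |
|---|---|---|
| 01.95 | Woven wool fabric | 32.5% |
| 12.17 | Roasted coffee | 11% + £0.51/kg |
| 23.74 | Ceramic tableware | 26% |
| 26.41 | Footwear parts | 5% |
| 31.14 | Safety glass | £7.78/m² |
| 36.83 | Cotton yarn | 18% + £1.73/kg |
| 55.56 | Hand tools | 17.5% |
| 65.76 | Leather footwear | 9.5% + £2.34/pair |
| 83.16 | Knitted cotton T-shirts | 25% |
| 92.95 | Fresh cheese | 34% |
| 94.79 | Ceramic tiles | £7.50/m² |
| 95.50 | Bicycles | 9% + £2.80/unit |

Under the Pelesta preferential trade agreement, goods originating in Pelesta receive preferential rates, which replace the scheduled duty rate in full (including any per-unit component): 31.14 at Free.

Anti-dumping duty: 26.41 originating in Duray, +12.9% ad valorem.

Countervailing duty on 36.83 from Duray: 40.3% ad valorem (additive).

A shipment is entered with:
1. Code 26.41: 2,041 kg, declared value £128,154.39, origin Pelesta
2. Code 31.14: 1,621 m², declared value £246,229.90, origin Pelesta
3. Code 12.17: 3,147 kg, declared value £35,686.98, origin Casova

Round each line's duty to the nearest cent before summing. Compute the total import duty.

Line 1 (26.41, Pelesta, 2,041 kg, £128,154.39):
Base rate for 26.41 is 5%.
Origin Pelesta is the FTA partner but 26.41 is not on the preference list; base rate stands.
The additional-duty order on 26.41 targets Duray, not Pelesta; it does not apply.
Duty = £128,154.39 × 5% = £6,407.72.
Line 2 (31.14, Pelesta, 1,621 m², £246,229.90):
Base rate for 31.14 is £7.78/m².
Origin Pelesta qualifies under the Galador–Pelesta agreement and 31.14 is covered: preferential rate Free applies instead.
Duty = £246,229.90 × 0% = £0.00.
Line 3 (12.17, Casova, 3,147 kg, £35,686.98):
Base rate for 12.17 is 11% + £0.51/kg.
Duty = £35,686.98 × 11% + 3,147 × £0.51 = £5,530.54.
Total = £6,407.72 + £0.00 + £5,530.54 = £11,938.26.

£11,938.26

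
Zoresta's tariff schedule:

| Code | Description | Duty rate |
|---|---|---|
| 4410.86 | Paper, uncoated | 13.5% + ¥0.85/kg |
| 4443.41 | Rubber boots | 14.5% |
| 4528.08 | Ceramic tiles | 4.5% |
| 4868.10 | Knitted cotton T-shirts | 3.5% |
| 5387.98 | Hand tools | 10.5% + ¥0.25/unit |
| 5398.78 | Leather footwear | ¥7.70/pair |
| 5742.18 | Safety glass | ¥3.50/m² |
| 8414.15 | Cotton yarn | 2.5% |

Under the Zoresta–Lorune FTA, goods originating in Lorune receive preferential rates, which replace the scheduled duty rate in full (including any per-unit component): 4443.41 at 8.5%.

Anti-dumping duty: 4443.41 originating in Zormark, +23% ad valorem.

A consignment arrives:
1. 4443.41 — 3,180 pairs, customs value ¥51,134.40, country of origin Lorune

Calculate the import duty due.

Line 1 (4443.41, Lorune, 3,180 pairs, ¥51,134.40):
Base rate for 4443.41 is 14.5%.
Origin Lorune qualifies under the Zoresta–Lorune agreement and 4443.41 is covered: preferential rate 8.5% applies instead.
The additional-duty order on 4443.41 targets Zormark, not Lorune; it does not apply.
Duty = ¥51,134.40 × 8.5% = ¥4,346.42.

¥4,346.42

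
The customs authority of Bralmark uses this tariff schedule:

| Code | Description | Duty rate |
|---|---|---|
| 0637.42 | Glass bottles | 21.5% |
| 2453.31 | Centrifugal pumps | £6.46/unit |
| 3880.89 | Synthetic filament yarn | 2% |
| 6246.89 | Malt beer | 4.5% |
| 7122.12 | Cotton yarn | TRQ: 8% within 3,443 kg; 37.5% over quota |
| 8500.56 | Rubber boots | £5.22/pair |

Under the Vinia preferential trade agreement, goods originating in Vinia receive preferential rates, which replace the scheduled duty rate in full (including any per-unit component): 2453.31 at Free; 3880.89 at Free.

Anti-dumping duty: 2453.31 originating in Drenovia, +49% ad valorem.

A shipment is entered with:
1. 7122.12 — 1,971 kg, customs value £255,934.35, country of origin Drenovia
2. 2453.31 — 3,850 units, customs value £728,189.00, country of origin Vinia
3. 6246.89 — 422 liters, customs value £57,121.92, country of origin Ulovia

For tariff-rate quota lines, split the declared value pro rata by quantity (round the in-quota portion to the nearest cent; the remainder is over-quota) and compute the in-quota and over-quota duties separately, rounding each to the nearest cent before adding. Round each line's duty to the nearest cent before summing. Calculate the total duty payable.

Line 1 (7122.12, Drenovia, 1,971 kg, £255,934.35):
Code 7122.12 is under a tariff-rate quota (threshold 3,443 kg). Quantity 1,971 kg is within the quota, so the in-quota rate 8% applies to the full value.
Duty = £255,934.35 × 8% = £20,474.75.
Line 2 (2453.31, Vinia, 3,850 units, £728,189.00):
Base rate for 2453.31 is £6.46/unit.
Origin Vinia qualifies under the Bralmark–Vinia agreement and 2453.31 is covered: preferential rate Free applies instead.
The additional-duty order on 2453.31 targets Drenovia, not Vinia; it does not apply.
Duty = £728,189.00 × 0% = £0.00.
Line 3 (6246.89, Ulovia, 422 liters, £57,121.92):
Base rate for 6246.89 is 4.5%.
Duty = £57,121.92 × 4.5% = £2,570.49.
Total = £20,474.75 + £0.00 + £2,570.49 = £23,045.24.

£23,045.24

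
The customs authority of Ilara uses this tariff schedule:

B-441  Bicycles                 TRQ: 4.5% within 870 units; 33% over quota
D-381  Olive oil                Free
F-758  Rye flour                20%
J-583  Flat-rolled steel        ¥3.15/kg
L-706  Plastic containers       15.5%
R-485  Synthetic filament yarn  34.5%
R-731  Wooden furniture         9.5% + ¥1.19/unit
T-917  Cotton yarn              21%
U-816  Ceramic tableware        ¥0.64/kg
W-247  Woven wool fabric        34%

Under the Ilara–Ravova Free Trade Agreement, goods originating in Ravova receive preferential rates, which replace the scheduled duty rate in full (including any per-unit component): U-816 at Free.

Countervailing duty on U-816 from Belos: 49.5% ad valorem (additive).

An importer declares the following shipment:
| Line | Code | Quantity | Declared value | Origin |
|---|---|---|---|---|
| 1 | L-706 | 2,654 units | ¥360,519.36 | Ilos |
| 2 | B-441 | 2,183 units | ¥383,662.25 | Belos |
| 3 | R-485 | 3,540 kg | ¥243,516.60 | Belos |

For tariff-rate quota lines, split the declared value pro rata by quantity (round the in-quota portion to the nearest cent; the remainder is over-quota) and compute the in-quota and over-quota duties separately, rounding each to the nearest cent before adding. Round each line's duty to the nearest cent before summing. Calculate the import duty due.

¥222,925.06

Line 1 (L-706, Ilos, 2,654 units, ¥360,519.36):
Base rate for L-706 is 15.5%.
Duty = ¥360,519.36 × 15.5% = ¥55,880.50.
Line 2 (B-441, Belos, 2,183 units, ¥383,662.25):
Code B-441 is under a tariff-rate quota (threshold 870 units). In-quota: 870 units at 4.5%; over-quota: 1,313 units at 33%.
Pro-rata value split: in-quota = ¥383,662.25 × 870/2,183 = ¥152,902.50; over-quota = ¥383,662.25 − ¥152,902.50 = ¥230,759.75.
In-quota duty = ¥152,902.50 × 4.5% = ¥6,880.61. Over-quota duty = ¥230,759.75 × 33% = ¥76,150.72.
Line duty = ¥6,880.61 + ¥76,150.72 = ¥83,031.33.
Line 3 (R-485, Belos, 3,540 kg, ¥243,516.60):
Base rate for R-485 is 34.5%.
Duty = ¥243,516.60 × 34.5% = ¥84,013.23.
Total = ¥55,880.50 + ¥83,031.33 + ¥84,013.23 = ¥222,925.06.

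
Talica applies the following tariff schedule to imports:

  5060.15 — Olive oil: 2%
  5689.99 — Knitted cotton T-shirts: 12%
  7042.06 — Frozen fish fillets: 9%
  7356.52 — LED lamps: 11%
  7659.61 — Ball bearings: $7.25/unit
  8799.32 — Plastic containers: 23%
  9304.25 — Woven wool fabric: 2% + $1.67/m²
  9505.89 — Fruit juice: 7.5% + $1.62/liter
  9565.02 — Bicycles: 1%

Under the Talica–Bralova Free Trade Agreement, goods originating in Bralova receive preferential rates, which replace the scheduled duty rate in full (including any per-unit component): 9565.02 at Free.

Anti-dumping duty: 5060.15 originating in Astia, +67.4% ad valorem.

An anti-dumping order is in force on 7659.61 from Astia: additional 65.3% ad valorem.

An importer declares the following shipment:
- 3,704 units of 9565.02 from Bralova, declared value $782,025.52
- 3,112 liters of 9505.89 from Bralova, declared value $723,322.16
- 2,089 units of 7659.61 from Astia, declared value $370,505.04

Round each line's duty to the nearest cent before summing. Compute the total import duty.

$316,375.64

Line 1 (9565.02, Bralova, 3,704 units, $782,025.52):
Base rate for 9565.02 is 1%.
Origin Bralova qualifies under the Talica–Bralova agreement and 9565.02 is covered: preferential rate Free applies instead.
Duty = $782,025.52 × 0% = $0.00.
Line 2 (9505.89, Bralova, 3,112 liters, $723,322.16):
Base rate for 9505.89 is 7.5% + $1.62/liter.
Origin Bralova is the FTA partner but 9505.89 is not on the preference list; base rate stands.
Duty = $723,322.16 × 7.5% + 3,112 × $1.62 = $59,290.60.
Line 3 (7659.61, Astia, 2,089 units, $370,505.04):
Base rate for 7659.61 is $7.25/unit.
Additional duty on 7659.61 from Astia: +65.3% ad valorem. Applied ad valorem rate = 65.3%.
Duty = $370,505.04 × 65.3% + 2,089 × $7.25 = $257,085.04.
Total = $0.00 + $59,290.60 + $257,085.04 = $316,375.64.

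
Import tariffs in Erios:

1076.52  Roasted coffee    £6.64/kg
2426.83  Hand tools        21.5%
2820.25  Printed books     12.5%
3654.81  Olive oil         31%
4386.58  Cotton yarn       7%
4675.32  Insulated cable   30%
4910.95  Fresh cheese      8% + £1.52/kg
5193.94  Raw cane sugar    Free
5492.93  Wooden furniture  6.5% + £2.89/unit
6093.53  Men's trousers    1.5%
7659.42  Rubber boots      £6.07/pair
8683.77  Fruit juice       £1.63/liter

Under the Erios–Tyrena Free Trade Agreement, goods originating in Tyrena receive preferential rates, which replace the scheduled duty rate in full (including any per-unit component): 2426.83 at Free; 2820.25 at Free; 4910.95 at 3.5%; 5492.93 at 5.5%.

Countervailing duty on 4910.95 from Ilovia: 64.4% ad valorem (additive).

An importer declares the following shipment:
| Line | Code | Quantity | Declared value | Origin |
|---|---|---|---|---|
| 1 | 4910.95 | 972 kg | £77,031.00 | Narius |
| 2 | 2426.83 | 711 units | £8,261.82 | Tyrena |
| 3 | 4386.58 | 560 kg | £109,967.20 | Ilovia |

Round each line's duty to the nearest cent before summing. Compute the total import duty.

Line 1 (4910.95, Narius, 972 kg, £77,031.00):
Base rate for 4910.95 is 8% + £1.52/kg.
4910.95 has an FTA preferential rate, but origin Narius is not Tyrena; base rate stands.
The additional-duty order on 4910.95 targets Ilovia, not Narius; it does not apply.
Duty = £77,031.00 × 8% + 972 × £1.52 = £7,639.92.
Line 2 (2426.83, Tyrena, 711 units, £8,261.82):
Base rate for 2426.83 is 21.5%.
Origin Tyrena qualifies under the Erios–Tyrena agreement and 2426.83 is covered: preferential rate Free applies instead.
Duty = £8,261.82 × 0% = £0.00.
Line 3 (4386.58, Ilovia, 560 kg, £109,967.20):
Base rate for 4386.58 is 7%.
Duty = £109,967.20 × 7% = £7,697.70.
Total = £7,639.92 + £0.00 + £7,697.70 = £15,337.62.

£15,337.62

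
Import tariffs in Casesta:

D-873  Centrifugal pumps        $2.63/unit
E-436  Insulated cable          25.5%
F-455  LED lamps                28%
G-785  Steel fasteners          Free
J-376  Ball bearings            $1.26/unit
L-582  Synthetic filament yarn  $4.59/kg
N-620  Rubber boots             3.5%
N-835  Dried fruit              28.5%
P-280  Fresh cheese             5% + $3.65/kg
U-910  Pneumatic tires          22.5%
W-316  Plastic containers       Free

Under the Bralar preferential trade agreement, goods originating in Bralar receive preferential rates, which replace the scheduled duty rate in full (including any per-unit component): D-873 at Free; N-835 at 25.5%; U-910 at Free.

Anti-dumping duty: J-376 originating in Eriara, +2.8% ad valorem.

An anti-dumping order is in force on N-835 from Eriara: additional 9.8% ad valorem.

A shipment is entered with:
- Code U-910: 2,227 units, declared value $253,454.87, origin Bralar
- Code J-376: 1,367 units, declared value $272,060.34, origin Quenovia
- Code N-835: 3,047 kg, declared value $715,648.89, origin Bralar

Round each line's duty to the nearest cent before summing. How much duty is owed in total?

Line 1 (U-910, Bralar, 2,227 units, $253,454.87):
Base rate for U-910 is 22.5%.
Origin Bralar qualifies under the Casesta–Bralar agreement and U-910 is covered: preferential rate Free applies instead.
Duty = $253,454.87 × 0% = $0.00.
Line 2 (J-376, Quenovia, 1,367 units, $272,060.34):
Base rate for J-376 is $1.26/unit.
The additional-duty order on J-376 targets Eriara, not Quenovia; it does not apply.
Duty = 1,367 × $1.26 = $1,722.42.
Line 3 (N-835, Bralar, 3,047 kg, $715,648.89):
Base rate for N-835 is 28.5%.
Origin Bralar qualifies under the Casesta–Bralar agreement and N-835 is covered: preferential rate 25.5% applies instead.
The additional-duty order on N-835 targets Eriara, not Bralar; it does not apply.
Duty = $715,648.89 × 25.5% = $182,490.47.
Total = $0.00 + $1,722.42 + $182,490.47 = $184,212.89.

$184,212.89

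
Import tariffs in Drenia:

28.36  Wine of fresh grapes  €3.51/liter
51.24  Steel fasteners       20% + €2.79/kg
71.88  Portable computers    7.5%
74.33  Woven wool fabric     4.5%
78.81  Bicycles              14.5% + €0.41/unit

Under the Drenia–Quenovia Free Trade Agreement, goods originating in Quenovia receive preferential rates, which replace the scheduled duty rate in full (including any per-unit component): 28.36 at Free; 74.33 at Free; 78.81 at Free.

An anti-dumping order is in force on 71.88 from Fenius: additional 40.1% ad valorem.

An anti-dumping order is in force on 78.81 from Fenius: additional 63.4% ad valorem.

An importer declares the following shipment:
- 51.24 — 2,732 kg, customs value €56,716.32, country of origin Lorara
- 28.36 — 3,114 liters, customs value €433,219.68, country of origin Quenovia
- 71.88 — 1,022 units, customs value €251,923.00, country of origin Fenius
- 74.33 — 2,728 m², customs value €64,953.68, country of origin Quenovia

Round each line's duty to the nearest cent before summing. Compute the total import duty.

Line 1 (51.24, Lorara, 2,732 kg, €56,716.32):
Base rate for 51.24 is 20% + €2.79/kg.
Duty = €56,716.32 × 20% + 2,732 × €2.79 = €18,965.54.
Line 2 (28.36, Quenovia, 3,114 liters, €433,219.68):
Base rate for 28.36 is €3.51/liter.
Origin Quenovia qualifies under the Drenia–Quenovia agreement and 28.36 is covered: preferential rate Free applies instead.
Duty = €433,219.68 × 0% = €0.00.
Line 3 (71.88, Fenius, 1,022 units, €251,923.00):
Base rate for 71.88 is 7.5%.
Additional duty on 71.88 from Fenius: +40.1%. Applied ad valorem rate: 7.5% + 40.1% = 47.6%.
Duty = €251,923.00 × 47.6% = €119,915.35.
Line 4 (74.33, Quenovia, 2,728 m², €64,953.68):
Base rate for 74.33 is 4.5%.
Origin Quenovia qualifies under the Drenia–Quenovia agreement and 74.33 is covered: preferential rate Free applies instead.
Duty = €64,953.68 × 0% = €0.00.
Total = €18,965.54 + €0.00 + €119,915.35 + €0.00 = €138,880.89.

€138,880.89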